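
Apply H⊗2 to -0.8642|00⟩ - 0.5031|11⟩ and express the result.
-0.6837|00⟩ - 0.1806|01⟩ - 0.1806|10⟩ - 0.6837|11⟩

H⊗2 gives amp(|y⟩) = (1/2) Σ_x (−1)^(x·y) amp(|x⟩), where x·y is the number of positions in which both x and y have a 1.
|00⟩: (-0.8642 - 0.5031)/2 = -0.6837
|01⟩: (-0.8642 + 0.5031)/2 = -0.1806
|10⟩: (-0.8642 + 0.5031)/2 = -0.1806
|11⟩: (-0.8642 - 0.5031)/2 = -0.6837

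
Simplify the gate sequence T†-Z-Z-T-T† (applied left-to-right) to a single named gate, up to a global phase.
T†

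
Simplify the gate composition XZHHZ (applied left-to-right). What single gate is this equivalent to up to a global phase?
X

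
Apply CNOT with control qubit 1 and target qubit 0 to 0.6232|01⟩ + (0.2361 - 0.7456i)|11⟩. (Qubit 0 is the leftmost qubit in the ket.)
(0.2361 - 0.7456i)|01⟩ + 0.6232|11⟩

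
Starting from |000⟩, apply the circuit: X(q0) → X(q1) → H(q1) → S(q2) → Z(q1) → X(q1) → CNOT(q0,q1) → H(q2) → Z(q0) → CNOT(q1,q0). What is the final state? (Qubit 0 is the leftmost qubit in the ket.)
-1/2|010⟩ - 1/2|011⟩ - 1/2|100⟩ - 1/2|101⟩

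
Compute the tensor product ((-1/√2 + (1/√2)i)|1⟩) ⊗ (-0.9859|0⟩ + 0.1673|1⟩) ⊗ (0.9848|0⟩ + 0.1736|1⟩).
(0.6865 - 0.6865i)|100⟩ + (0.121 - 0.121i)|101⟩ + (-0.1165 + 0.1165i)|110⟩ + (-0.02054 + 0.02054i)|111⟩

amp(|b₁b₂…⟩) = product of the factor amplitudes for bits b₁, b₂, …; only kets whose every factor amplitude is nonzero survive.
|100⟩: (-1/√2 + (1/√2)i)(-0.9859)(0.9848) = (0.6865 - 0.6865i)
|101⟩: (-1/√2 + (1/√2)i)(-0.9859)(0.1736) = (0.121 - 0.121i)
|110⟩: (-1/√2 + (1/√2)i)(0.1673)(0.9848) = (-0.1165 + 0.1165i)
|111⟩: (-1/√2 + (1/√2)i)(0.1673)(0.1736) = (-0.02054 + 0.02054i)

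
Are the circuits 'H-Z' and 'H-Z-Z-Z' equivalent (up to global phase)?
Yes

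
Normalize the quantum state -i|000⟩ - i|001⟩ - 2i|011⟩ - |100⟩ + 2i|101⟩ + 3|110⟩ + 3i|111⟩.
-0.1857i|000⟩ - 0.1857i|001⟩ - 0.3714i|011⟩ - 0.1857|100⟩ + 0.3714i|101⟩ + 0.5571|110⟩ + 0.5571i|111⟩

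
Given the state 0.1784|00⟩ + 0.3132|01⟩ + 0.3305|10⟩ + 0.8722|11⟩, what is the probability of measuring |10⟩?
0.1092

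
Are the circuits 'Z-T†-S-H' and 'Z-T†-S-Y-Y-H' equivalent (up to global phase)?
Yes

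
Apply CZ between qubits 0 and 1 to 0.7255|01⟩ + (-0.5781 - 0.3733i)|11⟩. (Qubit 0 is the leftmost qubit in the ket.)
0.7255|01⟩ + (0.5781 + 0.3733i)|11⟩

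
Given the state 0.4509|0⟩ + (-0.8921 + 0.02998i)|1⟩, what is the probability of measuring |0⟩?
0.2033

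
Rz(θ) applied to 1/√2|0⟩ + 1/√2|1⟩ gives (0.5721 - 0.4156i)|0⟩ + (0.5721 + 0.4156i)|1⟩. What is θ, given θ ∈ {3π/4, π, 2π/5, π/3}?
2π/5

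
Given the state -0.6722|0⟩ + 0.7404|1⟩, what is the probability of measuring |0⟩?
0.4519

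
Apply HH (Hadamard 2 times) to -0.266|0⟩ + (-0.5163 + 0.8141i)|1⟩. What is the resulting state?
-0.266|0⟩ + (-0.5163 + 0.8141i)|1⟩

H² = I, so an even number of Hadamards cancels: H^2 = I and the state is unchanged.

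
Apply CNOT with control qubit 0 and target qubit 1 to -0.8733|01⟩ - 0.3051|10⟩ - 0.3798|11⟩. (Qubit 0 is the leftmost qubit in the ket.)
-0.8733|01⟩ - 0.3798|10⟩ - 0.3051|11⟩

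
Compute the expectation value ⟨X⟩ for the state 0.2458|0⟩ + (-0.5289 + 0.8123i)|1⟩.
-0.26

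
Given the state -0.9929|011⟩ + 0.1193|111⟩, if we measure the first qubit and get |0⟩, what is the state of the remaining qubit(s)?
-|11⟩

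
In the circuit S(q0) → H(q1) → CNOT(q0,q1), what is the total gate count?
3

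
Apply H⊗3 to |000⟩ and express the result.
1/√8|000⟩ + 1/√8|001⟩ + 1/√8|010⟩ + 1/√8|011⟩ + 1/√8|100⟩ + 1/√8|101⟩ + 1/√8|110⟩ + 1/√8|111⟩

H⊗3 gives amp(|y⟩) = (1/2√2) Σ_x (−1)^(x·y) amp(|x⟩), where x·y is the number of positions in which both x and y have a 1.
|000⟩: (1)/(2√2) = 1/√8
|001⟩: (1)/(2√2) = 1/√8
|010⟩: (1)/(2√2) = 1/√8
|011⟩: (1)/(2√2) = 1/√8
|100⟩: (1)/(2√2) = 1/√8
|101⟩: (1)/(2√2) = 1/√8
|110⟩: (1)/(2√2) = 1/√8
|111⟩: (1)/(2√2) = 1/√8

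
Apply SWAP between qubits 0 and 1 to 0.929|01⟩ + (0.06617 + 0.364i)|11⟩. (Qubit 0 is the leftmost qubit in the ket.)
0.929|10⟩ + (0.06617 + 0.364i)|11⟩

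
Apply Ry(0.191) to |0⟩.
0.9954|0⟩ + 0.09535|1⟩

Ry(0.191) = [[cos(θ/2), −sin(θ/2)], [sin(θ/2), cos(θ/2)]]; θ = 0.191, cos(θ/2) ≈ 0.995443, sin(θ/2) ≈ 0.0953549.
With a = amp(|0⟩) = 1 and b = amp(|1⟩) = 0:
new amp(|0⟩) = (0.995443)·a + (-0.0953549)·b = 0.9954
new amp(|1⟩) = (0.0953549)·a + (0.995443)·b = 0.09535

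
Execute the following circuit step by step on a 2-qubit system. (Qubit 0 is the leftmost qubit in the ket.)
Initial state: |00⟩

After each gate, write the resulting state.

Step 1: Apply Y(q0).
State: i|10⟩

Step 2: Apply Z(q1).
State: i|10⟩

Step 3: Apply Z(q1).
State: i|10⟩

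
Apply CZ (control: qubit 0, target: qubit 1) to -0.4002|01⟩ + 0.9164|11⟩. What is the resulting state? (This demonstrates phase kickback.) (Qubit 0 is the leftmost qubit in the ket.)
-0.4002|01⟩ - 0.9164|11⟩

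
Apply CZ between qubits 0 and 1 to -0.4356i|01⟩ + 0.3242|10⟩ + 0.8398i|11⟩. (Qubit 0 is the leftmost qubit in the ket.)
-0.4356i|01⟩ + 0.3242|10⟩ - 0.8398i|11⟩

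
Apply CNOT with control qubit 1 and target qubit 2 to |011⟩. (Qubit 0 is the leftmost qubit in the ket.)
|010⟩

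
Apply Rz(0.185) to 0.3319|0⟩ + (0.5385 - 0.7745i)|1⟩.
(0.3305 - 0.03066i)|0⟩ + (0.6077 - 0.7214i)|1⟩

Rz(0.185) = [[e^(−iθ/2), 0], [0, e^(iθ/2)]] with e^(±iθ/2) = cos(θ/2) ± i·sin(θ/2); θ = 0.185, cos(θ/2) ≈ 0.995725, sin(θ/2) ≈ 0.0923681.
With a = amp(|0⟩) = 0.3319 and b = amp(|1⟩) = (0.5385 - 0.7745i):
new amp(|0⟩) = (0.995725 - 0.0923681i)·a = (0.3305 - 0.03066i)
new amp(|1⟩) = (0.995725 + 0.0923681i)·b = (0.6077 - 0.7214i)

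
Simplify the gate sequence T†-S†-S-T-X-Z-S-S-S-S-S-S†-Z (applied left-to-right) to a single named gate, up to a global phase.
X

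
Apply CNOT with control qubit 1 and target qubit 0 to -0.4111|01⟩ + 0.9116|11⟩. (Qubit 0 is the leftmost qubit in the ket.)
0.9116|01⟩ - 0.4111|11⟩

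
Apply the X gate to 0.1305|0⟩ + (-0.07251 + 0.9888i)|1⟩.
(-0.07251 + 0.9888i)|0⟩ + 0.1305|1⟩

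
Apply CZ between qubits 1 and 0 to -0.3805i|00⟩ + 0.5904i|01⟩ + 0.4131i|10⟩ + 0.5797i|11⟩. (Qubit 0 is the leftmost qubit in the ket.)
-0.3805i|00⟩ + 0.5904i|01⟩ + 0.4131i|10⟩ - 0.5797i|11⟩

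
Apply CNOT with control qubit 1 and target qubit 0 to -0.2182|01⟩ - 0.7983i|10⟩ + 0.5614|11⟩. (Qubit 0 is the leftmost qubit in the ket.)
0.5614|01⟩ - 0.7983i|10⟩ - 0.2182|11⟩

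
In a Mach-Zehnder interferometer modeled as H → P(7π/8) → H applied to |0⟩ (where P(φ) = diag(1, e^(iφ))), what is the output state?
(0.03806 + 0.1913i)|0⟩ + (0.9619 - 0.1913i)|1⟩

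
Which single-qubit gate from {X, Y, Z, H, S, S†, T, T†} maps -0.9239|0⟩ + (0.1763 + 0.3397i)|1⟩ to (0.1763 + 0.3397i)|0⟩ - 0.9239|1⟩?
X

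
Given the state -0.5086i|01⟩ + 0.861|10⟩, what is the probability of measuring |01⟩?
0.2587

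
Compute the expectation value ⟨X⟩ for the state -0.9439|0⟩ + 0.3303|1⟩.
-0.6235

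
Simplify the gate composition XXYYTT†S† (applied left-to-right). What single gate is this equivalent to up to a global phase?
S†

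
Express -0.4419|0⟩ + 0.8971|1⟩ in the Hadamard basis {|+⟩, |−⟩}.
0.3219|+⟩ - 0.9468|−⟩

With |ψ⟩ = α|0⟩ + β|1⟩, the Hadamard-basis coefficients are ⟨+|ψ⟩ = (α + β)/√2 and ⟨−|ψ⟩ = (α − β)/√2.
Here α = -0.4419, β = 0.8971: (α + β)/√2 = 0.3219, (α − β)/√2 = -0.9468.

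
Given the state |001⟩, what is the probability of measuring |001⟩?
1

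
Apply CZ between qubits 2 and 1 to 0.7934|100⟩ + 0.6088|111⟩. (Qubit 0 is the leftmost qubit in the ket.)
0.7934|100⟩ - 0.6088|111⟩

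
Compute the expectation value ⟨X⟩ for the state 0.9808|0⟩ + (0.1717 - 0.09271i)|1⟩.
0.3368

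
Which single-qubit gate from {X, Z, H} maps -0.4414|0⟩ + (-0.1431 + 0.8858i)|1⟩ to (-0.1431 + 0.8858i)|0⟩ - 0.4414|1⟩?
X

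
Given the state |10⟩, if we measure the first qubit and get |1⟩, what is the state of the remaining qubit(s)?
|0⟩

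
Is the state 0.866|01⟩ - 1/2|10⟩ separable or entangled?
Entangled

Writing the state as a|00⟩ + b|01⟩ + c|10⟩ + d|11⟩, it is a product state iff ad − bc = 0.
Here (a, b, c, d) = (0, 0.866, -1/2, 0): ad − bc = (0)(0) − (0.866)(-1/2) = 0.433 ≠ 0, so the state is entangled.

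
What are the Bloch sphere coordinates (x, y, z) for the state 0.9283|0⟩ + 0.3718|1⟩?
(0.6903, 0, 0.7235)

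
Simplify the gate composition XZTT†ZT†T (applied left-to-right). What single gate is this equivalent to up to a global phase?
X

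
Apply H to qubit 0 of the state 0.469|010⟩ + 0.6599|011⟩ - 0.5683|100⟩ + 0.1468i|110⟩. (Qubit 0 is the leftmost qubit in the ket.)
-0.4018|000⟩ + (0.3316 + 0.1038i)|010⟩ + 0.4666|011⟩ + 0.4018|100⟩ + (0.3316 - 0.1038i)|110⟩ + 0.4666|111⟩

H on qubit 0 mixes each pair of kets that differ only in qubit 0: amplitudes (a, b) of (|…0…⟩, |…1…⟩) become ((a + b)/√2, (a − b)/√2). Kets absent from the input have amplitude 0.
(|000⟩, |100⟩): (a, b) = (0, -0.5683) → (-0.4018, 0.4018)
(|010⟩, |110⟩): (a, b) = (0.469, 0.1468i) → ((0.3316 + 0.1038i), (0.3316 - 0.1038i))
(|011⟩, |111⟩): (a, b) = (0.6599, 0) → (0.4666, 0.4666)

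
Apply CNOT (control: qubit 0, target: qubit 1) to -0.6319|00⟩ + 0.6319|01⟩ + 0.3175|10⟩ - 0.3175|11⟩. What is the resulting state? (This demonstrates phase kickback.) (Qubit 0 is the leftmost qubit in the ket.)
-0.6319|00⟩ + 0.6319|01⟩ - 0.3175|10⟩ + 0.3175|11⟩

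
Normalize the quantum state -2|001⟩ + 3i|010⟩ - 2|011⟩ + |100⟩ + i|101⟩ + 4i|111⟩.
-0.3381|001⟩ + 0.5071i|010⟩ - 0.3381|011⟩ + 0.169|100⟩ + 0.169i|101⟩ + 0.6761i|111⟩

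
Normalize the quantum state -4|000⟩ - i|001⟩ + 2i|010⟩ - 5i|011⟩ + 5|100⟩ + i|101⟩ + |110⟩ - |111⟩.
-0.465|000⟩ - 0.1162i|001⟩ + 0.2325i|010⟩ - 0.5812i|011⟩ + 0.5812|100⟩ + 0.1162i|101⟩ + 0.1162|110⟩ - 0.1162|111⟩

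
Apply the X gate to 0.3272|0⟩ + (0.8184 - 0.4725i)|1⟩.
(0.8184 - 0.4725i)|0⟩ + 0.3272|1⟩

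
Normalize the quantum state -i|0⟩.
-i|0⟩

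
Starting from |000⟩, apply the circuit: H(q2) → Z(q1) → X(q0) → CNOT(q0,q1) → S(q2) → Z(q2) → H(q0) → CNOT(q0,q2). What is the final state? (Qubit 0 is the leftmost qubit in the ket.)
1/2|010⟩ - (1/2)i|011⟩ + (1/2)i|110⟩ - 1/2|111⟩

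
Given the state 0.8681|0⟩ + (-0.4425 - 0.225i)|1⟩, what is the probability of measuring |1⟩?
0.2464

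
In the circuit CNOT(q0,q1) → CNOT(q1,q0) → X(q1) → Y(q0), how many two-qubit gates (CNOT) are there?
2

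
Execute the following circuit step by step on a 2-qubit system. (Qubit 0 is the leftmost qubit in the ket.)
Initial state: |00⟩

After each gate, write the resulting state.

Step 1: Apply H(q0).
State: 1/√2|00⟩ + 1/√2|10⟩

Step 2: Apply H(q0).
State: |00⟩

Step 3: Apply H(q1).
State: 1/√2|00⟩ + 1/√2|01⟩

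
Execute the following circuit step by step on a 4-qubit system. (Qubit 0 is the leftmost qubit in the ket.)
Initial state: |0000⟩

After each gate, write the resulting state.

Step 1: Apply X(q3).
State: |0001⟩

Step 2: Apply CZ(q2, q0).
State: |0001⟩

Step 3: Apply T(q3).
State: (1/√2 + (1/√2)i)|0001⟩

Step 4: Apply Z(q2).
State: (1/√2 + (1/√2)i)|0001⟩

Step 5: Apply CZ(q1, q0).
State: (1/√2 + (1/√2)i)|0001⟩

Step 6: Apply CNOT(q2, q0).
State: (1/√2 + (1/√2)i)|0001⟩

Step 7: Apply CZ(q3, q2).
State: (1/√2 + (1/√2)i)|0001⟩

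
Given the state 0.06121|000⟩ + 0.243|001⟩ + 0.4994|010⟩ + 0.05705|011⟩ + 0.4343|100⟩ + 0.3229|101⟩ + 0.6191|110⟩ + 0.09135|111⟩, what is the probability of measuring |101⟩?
0.1043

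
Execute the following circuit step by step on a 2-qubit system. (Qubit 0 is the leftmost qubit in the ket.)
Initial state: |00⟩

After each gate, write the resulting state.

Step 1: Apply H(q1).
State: 1/√2|00⟩ + 1/√2|01⟩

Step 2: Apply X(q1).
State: 1/√2|00⟩ + 1/√2|01⟩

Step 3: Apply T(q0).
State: 1/√2|00⟩ + 1/√2|01⟩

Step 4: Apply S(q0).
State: 1/√2|00⟩ + 1/√2|01⟩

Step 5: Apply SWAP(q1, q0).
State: 1/√2|00⟩ + 1/√2|10⟩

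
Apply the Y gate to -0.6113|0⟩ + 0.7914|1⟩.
-0.7914i|0⟩ - 0.6113i|1⟩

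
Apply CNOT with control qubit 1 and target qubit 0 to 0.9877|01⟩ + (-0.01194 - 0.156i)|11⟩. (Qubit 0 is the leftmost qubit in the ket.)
(-0.01194 - 0.156i)|01⟩ + 0.9877|11⟩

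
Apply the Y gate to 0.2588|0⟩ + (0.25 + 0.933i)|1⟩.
(0.933 - 0.25i)|0⟩ + 0.2588i|1⟩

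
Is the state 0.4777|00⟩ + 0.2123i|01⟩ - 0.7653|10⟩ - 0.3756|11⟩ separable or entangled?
Entangled

Writing the state as a|00⟩ + b|01⟩ + c|10⟩ + d|11⟩, it is a product state iff ad − bc = 0.
Here (a, b, c, d) = (0.4777, 0.2123i, -0.7653, -0.3756): ad − bc = (0.4777)(-0.3756) − (0.2123i)(-0.7653) = (-0.1794 + 0.1625i) ≠ 0, so the state is entangled.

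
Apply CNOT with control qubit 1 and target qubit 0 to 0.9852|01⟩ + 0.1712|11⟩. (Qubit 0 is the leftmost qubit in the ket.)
0.1712|01⟩ + 0.9852|11⟩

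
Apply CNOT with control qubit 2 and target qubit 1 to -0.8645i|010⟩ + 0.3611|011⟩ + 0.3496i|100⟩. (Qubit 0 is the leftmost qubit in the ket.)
0.3611|001⟩ - 0.8645i|010⟩ + 0.3496i|100⟩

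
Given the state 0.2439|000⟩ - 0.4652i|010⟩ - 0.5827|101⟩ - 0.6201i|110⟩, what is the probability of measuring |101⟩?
0.3395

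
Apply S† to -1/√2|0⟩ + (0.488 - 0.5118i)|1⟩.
-1/√2|0⟩ + (-0.5118 - 0.488i)|1⟩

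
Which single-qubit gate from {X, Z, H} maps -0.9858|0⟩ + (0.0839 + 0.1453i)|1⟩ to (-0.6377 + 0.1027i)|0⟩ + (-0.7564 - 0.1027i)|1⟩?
H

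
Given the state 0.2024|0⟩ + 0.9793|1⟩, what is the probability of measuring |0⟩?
0.04097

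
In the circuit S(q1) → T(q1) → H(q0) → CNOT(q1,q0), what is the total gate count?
4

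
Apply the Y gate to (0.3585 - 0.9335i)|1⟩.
(-0.9335 - 0.3585i)|0⟩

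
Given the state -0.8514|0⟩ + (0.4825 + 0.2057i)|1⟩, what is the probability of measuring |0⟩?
0.7249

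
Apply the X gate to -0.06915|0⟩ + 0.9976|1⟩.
0.9976|0⟩ - 0.06915|1⟩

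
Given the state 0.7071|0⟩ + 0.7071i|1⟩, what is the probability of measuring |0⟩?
0.5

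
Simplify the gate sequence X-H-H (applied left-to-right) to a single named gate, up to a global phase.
X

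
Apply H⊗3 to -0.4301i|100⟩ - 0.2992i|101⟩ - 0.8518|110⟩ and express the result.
(-0.3012 - 0.2578i)|000⟩ + (-0.3012 - 0.04628i)|001⟩ + (0.3012 - 0.2578i)|010⟩ + (0.3012 - 0.04628i)|011⟩ + (0.3012 + 0.2578i)|100⟩ + (0.3012 + 0.04628i)|101⟩ + (-0.3012 + 0.2578i)|110⟩ + (-0.3012 + 0.04628i)|111⟩

H⊗3 gives amp(|y⟩) = (1/2√2) Σ_x (−1)^(x·y) amp(|x⟩), where x·y is the number of positions in which both x and y have a 1.
|000⟩: (-0.4301i - 0.2992i - 0.8518)/(2√2) = (-0.3012 - 0.2578i)
|001⟩: (-0.4301i + 0.2992i - 0.8518)/(2√2) = (-0.3012 - 0.04628i)
|010⟩: (-0.4301i - 0.2992i + 0.8518)/(2√2) = (0.3012 - 0.2578i)
|011⟩: (-0.4301i + 0.2992i + 0.8518)/(2√2) = (0.3012 - 0.04628i)
|100⟩: (0.4301i + 0.2992i + 0.8518)/(2√2) = (0.3012 + 0.2578i)
|101⟩: (0.4301i - 0.2992i + 0.8518)/(2√2) = (0.3012 + 0.04628i)
|110⟩: (0.4301i + 0.2992i - 0.8518)/(2√2) = (-0.3012 + 0.2578i)
|111⟩: (0.4301i - 0.2992i - 0.8518)/(2√2) = (-0.3012 + 0.04628i)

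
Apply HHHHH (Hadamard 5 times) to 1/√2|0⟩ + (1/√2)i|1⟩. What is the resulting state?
(1/2 + (1/2)i)|0⟩ + (1/2 - (1/2)i)|1⟩

H² = I, so H^5 = H: a single Hadamard. With (a, b) = (1/√2, (1/√2)i), H gives ((a + b)/√2, (a − b)/√2) = ((1/2 + (1/2)i), (1/2 - (1/2)i)).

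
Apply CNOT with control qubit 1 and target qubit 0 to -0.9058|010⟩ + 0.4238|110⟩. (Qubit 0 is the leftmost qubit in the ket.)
0.4238|010⟩ - 0.9058|110⟩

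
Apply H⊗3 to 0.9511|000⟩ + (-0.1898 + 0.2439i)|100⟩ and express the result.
(0.2692 + 0.08623i)|000⟩ + (0.2692 + 0.08623i)|001⟩ + (0.2692 + 0.08623i)|010⟩ + (0.2692 + 0.08623i)|011⟩ + (0.4034 - 0.08623i)|100⟩ + (0.4034 - 0.08623i)|101⟩ + (0.4034 - 0.08623i)|110⟩ + (0.4034 - 0.08623i)|111⟩

H⊗3 gives amp(|y⟩) = (1/2√2) Σ_x (−1)^(x·y) amp(|x⟩), where x·y is the number of positions in which both x and y have a 1.
|000⟩: (0.9511 + (-0.1898 + 0.2439i))/(2√2) = (0.2692 + 0.08623i)
|001⟩: (0.9511 + (-0.1898 + 0.2439i))/(2√2) = (0.2692 + 0.08623i)
|010⟩: (0.9511 + (-0.1898 + 0.2439i))/(2√2) = (0.2692 + 0.08623i)
|011⟩: (0.9511 + (-0.1898 + 0.2439i))/(2√2) = (0.2692 + 0.08623i)
|100⟩: (0.9511 - (-0.1898 + 0.2439i))/(2√2) = (0.4034 - 0.08623i)
|101⟩: (0.9511 - (-0.1898 + 0.2439i))/(2√2) = (0.4034 - 0.08623i)
|110⟩: (0.9511 - (-0.1898 + 0.2439i))/(2√2) = (0.4034 - 0.08623i)
|111⟩: (0.9511 - (-0.1898 + 0.2439i))/(2√2) = (0.4034 - 0.08623i)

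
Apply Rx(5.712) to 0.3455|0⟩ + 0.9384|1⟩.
(-0.3315 - 0.2644i)|0⟩ + (-0.9004 - 0.09734i)|1⟩

Rx(5.712) = [[cos(θ/2), −i·sin(θ/2)], [−i·sin(θ/2), cos(θ/2)]]; θ = 5.712, cos(θ/2) ≈ -0.959495, sin(θ/2) ≈ 0.281726.
With a = amp(|0⟩) = 0.3455 and b = amp(|1⟩) = 0.9384:
new amp(|0⟩) = (-0.959495)·a + (-0.281726i)·b = (-0.3315 - 0.2644i)
new amp(|1⟩) = (-0.281726i)·a + (-0.959495)·b = (-0.9004 - 0.09734i)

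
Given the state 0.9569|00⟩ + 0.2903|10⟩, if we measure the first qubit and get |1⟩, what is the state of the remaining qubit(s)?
|0⟩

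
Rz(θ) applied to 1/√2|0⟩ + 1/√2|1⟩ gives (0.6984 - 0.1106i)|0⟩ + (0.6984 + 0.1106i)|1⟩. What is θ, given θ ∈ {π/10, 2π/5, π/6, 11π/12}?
π/10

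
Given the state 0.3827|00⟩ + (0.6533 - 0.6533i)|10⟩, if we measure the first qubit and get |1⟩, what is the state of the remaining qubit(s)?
(1/√2 - (1/√2)i)|0⟩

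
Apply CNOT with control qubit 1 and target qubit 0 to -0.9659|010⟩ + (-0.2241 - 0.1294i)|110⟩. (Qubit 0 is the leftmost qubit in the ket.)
(-0.2241 - 0.1294i)|010⟩ - 0.9659|110⟩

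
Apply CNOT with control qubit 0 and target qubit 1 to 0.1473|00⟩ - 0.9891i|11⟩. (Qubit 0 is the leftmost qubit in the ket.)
0.1473|00⟩ - 0.9891i|10⟩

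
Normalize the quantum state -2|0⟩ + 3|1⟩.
-0.5547|0⟩ + 0.8321|1⟩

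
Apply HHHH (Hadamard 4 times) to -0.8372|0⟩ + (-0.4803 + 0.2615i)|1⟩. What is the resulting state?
-0.8372|0⟩ + (-0.4803 + 0.2615i)|1⟩

H² = I, so an even number of Hadamards cancels: H^4 = I and the state is unchanged.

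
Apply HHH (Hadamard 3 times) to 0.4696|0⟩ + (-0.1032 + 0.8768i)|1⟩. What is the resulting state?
(0.2591 + 0.62i)|0⟩ + (0.405 - 0.62i)|1⟩

H² = I, so H^3 = H: a single Hadamard. With (a, b) = (0.4696, (-0.1032 + 0.8768i)), H gives ((a + b)/√2, (a − b)/√2) = ((0.2591 + 0.62i), (0.405 - 0.62i)).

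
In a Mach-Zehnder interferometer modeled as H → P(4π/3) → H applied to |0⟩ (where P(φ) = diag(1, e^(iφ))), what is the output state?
(0.25 - 0.433i)|0⟩ + (0.75 + 0.433i)|1⟩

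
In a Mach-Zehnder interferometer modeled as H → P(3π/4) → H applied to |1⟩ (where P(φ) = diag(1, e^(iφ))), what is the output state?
(0.8536 - (1/√8)i)|0⟩ + (0.1464 + (1/√8)i)|1⟩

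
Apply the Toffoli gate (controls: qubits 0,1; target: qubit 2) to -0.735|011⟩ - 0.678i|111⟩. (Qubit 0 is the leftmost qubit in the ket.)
-0.735|011⟩ - 0.678i|110⟩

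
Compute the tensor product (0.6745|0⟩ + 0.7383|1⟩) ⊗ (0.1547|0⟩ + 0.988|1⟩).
0.1043|00⟩ + 0.6664|01⟩ + 0.1142|10⟩ + 0.7294|11⟩

amp(|b₁b₂…⟩) = product of the factor amplitudes for bits b₁, b₂, …; only kets whose every factor amplitude is nonzero survive.
|00⟩: (0.6745)(0.1547) = 0.1043
|01⟩: (0.6745)(0.988) = 0.6664
|10⟩: (0.7383)(0.1547) = 0.1142
|11⟩: (0.7383)(0.988) = 0.7294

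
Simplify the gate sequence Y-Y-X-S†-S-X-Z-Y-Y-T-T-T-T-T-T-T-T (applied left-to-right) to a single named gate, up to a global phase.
Z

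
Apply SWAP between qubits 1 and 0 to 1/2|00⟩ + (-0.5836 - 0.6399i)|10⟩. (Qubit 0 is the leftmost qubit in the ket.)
1/2|00⟩ + (-0.5836 - 0.6399i)|01⟩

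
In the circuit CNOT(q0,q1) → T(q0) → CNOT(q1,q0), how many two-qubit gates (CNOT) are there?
2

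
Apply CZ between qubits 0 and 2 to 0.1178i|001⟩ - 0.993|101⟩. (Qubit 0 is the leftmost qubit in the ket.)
0.1178i|001⟩ + 0.993|101⟩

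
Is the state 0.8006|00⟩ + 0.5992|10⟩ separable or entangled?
Separable

Writing the state as a|00⟩ + b|01⟩ + c|10⟩ + d|11⟩, it is a product state iff ad − bc = 0.
Here (a, b, c, d) = (0.8006, 0, 0.5992, 0): ad − bc = (0.8006)(0) − (0)(0.5992) = 0, so the state is separable.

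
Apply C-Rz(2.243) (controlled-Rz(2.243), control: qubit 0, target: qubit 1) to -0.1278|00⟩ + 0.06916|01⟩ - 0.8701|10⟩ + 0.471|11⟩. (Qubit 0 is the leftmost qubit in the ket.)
-0.1278|00⟩ + 0.06916|01⟩ + (-0.3779 + 0.7837i)|10⟩ + (0.2046 + 0.4243i)|11⟩

C-Rz(2.243) leaves the control-|0⟩ kets |00⟩, |01⟩ unchanged and applies Rz(2.243) to qubit 1 on the control-|1⟩ pair (|10⟩, |11⟩).
Rz(2.243) = [[e^(−iθ/2), 0], [0, e^(iθ/2)]] with e^(±iθ/2) = cos(θ/2) ± i·sin(θ/2); θ = 2.243, cos(θ/2) ≈ 0.434332, sin(θ/2) ≈ 0.900753.
With a = amp(|10⟩) = -0.8701 and b = amp(|11⟩) = 0.471:
new amp(|10⟩) = (0.434332 - 0.900753i)·a = (-0.3779 + 0.7837i)
new amp(|11⟩) = (0.434332 + 0.900753i)·b = (0.2046 + 0.4243i)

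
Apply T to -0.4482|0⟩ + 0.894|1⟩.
-0.4482|0⟩ + (0.6322 + 0.6322i)|1⟩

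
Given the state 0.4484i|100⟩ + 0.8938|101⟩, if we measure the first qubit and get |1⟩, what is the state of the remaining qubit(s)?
0.4484i|00⟩ + 0.8938|01⟩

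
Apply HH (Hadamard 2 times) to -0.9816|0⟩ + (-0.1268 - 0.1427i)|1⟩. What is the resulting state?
-0.9816|0⟩ + (-0.1268 - 0.1427i)|1⟩

H² = I, so an even number of Hadamards cancels: H^2 = I and the state is unchanged.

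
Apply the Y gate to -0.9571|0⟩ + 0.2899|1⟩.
-0.2899i|0⟩ - 0.9571i|1⟩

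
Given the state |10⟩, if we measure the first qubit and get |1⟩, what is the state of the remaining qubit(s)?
|0⟩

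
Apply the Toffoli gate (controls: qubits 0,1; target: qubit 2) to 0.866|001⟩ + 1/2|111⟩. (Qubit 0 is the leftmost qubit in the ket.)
0.866|001⟩ + 1/2|110⟩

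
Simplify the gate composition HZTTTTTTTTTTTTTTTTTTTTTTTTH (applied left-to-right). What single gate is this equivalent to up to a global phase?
X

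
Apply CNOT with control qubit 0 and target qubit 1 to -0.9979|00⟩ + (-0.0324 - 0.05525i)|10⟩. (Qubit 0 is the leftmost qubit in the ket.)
-0.9979|00⟩ + (-0.0324 - 0.05525i)|11⟩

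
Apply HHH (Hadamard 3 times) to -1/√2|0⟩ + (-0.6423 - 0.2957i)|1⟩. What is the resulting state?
(-0.9542 - 0.2091i)|0⟩ + (-0.04583 + 0.2091i)|1⟩

H² = I, so H^3 = H: a single Hadamard. With (a, b) = (-1/√2, (-0.6423 - 0.2957i)), H gives ((a + b)/√2, (a − b)/√2) = ((-0.9542 - 0.2091i), (-0.04583 + 0.2091i)).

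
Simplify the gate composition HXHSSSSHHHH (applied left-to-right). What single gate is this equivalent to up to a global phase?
Z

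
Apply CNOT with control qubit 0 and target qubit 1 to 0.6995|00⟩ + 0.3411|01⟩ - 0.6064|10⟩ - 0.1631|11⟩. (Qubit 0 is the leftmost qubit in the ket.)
0.6995|00⟩ + 0.3411|01⟩ - 0.1631|10⟩ - 0.6064|11⟩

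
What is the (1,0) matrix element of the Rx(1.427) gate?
-0.6545i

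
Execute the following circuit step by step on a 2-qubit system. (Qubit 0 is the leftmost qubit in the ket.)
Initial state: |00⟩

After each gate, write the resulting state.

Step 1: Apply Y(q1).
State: i|01⟩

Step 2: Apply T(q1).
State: (-1/√2 + (1/√2)i)|01⟩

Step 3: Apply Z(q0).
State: (-1/√2 + (1/√2)i)|01⟩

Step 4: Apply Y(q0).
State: (-1/√2 - (1/√2)i)|11⟩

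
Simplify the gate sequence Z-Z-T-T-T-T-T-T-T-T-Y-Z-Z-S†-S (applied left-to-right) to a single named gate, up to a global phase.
Y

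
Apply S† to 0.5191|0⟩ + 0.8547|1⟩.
0.5191|0⟩ - 0.8547i|1⟩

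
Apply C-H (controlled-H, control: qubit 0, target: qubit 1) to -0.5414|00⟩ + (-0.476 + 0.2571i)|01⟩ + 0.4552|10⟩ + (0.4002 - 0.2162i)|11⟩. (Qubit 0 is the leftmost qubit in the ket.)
-0.5414|00⟩ + (-0.476 + 0.2571i)|01⟩ + (0.6049 - 0.1529i)|10⟩ + (0.03889 + 0.1529i)|11⟩

C-H leaves the control-|0⟩ kets |00⟩, |01⟩ unchanged and applies H to qubit 1 on the control-|1⟩ pair (|10⟩, |11⟩).
H = [[1/√2, 1/√2], [1/√2, -1/√2]].
With a = amp(|10⟩) = 0.4552 and b = amp(|11⟩) = (0.4002 - 0.2162i):
new amp(|10⟩) = (1/√2)·a + (1/√2)·b = (0.6049 - 0.1529i)
new amp(|11⟩) = (1/√2)·a + (-1/√2)·b = (0.03889 + 0.1529i)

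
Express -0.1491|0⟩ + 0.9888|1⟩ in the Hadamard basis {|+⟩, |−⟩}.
0.5938|+⟩ - 0.8046|−⟩

With |ψ⟩ = α|0⟩ + β|1⟩, the Hadamard-basis coefficients are ⟨+|ψ⟩ = (α + β)/√2 and ⟨−|ψ⟩ = (α − β)/√2.
Here α = -0.1491, β = 0.9888: (α + β)/√2 = 0.5938, (α − β)/√2 = -0.8046.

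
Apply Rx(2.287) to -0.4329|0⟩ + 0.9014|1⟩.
(-0.1794 - 0.8204i)|0⟩ + (0.3736 + 0.394i)|1⟩

Rx(2.287) = [[cos(θ/2), −i·sin(θ/2)], [−i·sin(θ/2), cos(θ/2)]]; θ = 2.287, cos(θ/2) ≈ 0.414412, sin(θ/2) ≈ 0.91009.
With a = amp(|0⟩) = -0.4329 and b = amp(|1⟩) = 0.9014:
new amp(|0⟩) = (0.414412)·a + (-0.91009i)·b = (-0.1794 - 0.8204i)
new amp(|1⟩) = (-0.91009i)·a + (0.414412)·b = (0.3736 + 0.394i)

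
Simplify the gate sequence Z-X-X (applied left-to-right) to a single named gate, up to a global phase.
Z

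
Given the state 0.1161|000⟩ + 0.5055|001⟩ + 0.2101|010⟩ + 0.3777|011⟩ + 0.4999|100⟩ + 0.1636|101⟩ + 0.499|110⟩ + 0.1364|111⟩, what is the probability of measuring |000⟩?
0.01348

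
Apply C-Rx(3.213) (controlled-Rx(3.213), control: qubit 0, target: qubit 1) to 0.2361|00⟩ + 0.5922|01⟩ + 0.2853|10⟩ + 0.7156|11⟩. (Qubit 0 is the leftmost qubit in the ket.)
0.2361|00⟩ + 0.5922|01⟩ + (-0.01018 - 0.7151i)|10⟩ + (-0.02554 - 0.2851i)|11⟩

C-Rx(3.213) leaves the control-|0⟩ kets |00⟩, |01⟩ unchanged and applies Rx(3.213) to qubit 1 on the control-|1⟩ pair (|10⟩, |11⟩).
Rx(3.213) = [[cos(θ/2), −i·sin(θ/2)], [−i·sin(θ/2), cos(θ/2)]]; θ = 3.213, cos(θ/2) ≈ -0.0356961, sin(θ/2) ≈ 0.999363.
With a = amp(|10⟩) = 0.2853 and b = amp(|11⟩) = 0.7156:
new amp(|10⟩) = (-0.0356961)·a + (-0.999363i)·b = (-0.01018 - 0.7151i)
new amp(|11⟩) = (-0.999363i)·a + (-0.0356961)·b = (-0.02554 - 0.2851i)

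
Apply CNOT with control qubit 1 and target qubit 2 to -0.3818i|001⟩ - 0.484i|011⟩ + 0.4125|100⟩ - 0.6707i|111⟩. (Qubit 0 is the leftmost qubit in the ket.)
-0.3818i|001⟩ - 0.484i|010⟩ + 0.4125|100⟩ - 0.6707i|110⟩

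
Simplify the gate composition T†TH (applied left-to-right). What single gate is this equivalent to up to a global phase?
H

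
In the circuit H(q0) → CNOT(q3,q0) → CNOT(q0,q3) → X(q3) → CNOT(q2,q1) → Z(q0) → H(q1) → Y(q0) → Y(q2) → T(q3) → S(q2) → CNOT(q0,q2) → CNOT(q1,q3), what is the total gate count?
13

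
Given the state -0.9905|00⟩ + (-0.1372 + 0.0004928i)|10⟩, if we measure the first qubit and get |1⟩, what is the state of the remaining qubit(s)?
(-1 + 0.003592i)|0⟩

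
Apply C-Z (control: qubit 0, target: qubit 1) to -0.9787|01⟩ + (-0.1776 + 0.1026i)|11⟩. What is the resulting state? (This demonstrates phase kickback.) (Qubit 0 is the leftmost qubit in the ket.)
-0.9787|01⟩ + (0.1776 - 0.1026i)|11⟩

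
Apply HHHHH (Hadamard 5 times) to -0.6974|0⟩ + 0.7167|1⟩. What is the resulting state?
0.01365|0⟩ - 0.9999|1⟩

H² = I, so H^5 = H: a single Hadamard. With (a, b) = (-0.6974, 0.7167), H gives ((a + b)/√2, (a − b)/√2) = (0.01365, -0.9999).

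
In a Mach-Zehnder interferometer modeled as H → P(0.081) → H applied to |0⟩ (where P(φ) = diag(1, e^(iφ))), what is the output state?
(0.9984 + 0.04046i)|0⟩ + (0.001639 - 0.04046i)|1⟩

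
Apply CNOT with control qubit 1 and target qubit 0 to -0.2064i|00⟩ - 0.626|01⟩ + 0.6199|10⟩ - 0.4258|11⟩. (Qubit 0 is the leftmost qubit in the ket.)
-0.2064i|00⟩ - 0.4258|01⟩ + 0.6199|10⟩ - 0.626|11⟩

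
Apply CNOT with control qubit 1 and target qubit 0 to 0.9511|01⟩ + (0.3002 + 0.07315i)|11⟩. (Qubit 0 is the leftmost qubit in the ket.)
(0.3002 + 0.07315i)|01⟩ + 0.9511|11⟩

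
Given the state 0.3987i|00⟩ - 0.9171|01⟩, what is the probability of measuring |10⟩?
0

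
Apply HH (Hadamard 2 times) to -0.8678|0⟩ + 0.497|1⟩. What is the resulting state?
-0.8678|0⟩ + 0.497|1⟩

H² = I, so an even number of Hadamards cancels: H^2 = I and the state is unchanged.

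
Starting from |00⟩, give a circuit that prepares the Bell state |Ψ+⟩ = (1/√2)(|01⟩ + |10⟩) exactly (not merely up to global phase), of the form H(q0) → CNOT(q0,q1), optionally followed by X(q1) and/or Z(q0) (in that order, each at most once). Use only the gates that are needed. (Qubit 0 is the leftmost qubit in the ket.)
H(q0) → CNOT(q0,q1) → X(q1)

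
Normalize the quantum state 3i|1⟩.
i|1⟩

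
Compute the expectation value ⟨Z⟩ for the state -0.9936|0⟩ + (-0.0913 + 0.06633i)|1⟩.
0.9745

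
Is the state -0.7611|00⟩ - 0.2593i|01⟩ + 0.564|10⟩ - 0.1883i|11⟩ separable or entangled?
Entangled

Writing the state as a|00⟩ + b|01⟩ + c|10⟩ + d|11⟩, it is a product state iff ad − bc = 0.
Here (a, b, c, d) = (-0.7611, -0.2593i, 0.564, -0.1883i): ad − bc = (-0.7611)(-0.1883i) − (-0.2593i)(0.564) = 0.2896i ≠ 0, so the state is entangled.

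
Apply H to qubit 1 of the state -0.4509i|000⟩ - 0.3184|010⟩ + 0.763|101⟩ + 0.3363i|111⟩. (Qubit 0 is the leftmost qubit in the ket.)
(-0.2251 - 0.3188i)|000⟩ + (0.2251 - 0.3188i)|010⟩ + (0.5395 + 0.2378i)|101⟩ + (0.5395 - 0.2378i)|111⟩

H on qubit 1 mixes each pair of kets that differ only in qubit 1: amplitudes (a, b) of (|…0…⟩, |…1…⟩) become ((a + b)/√2, (a − b)/√2). Kets absent from the input have amplitude 0.
(|000⟩, |010⟩): (a, b) = (-0.4509i, -0.3184) → ((-0.2251 - 0.3188i), (0.2251 - 0.3188i))
(|101⟩, |111⟩): (a, b) = (0.763, 0.3363i) → ((0.5395 + 0.2378i), (0.5395 - 0.2378i))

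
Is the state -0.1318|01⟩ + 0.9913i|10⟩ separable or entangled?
Entangled

Writing the state as a|00⟩ + b|01⟩ + c|10⟩ + d|11⟩, it is a product state iff ad − bc = 0.
Here (a, b, c, d) = (0, -0.1318, 0.9913i, 0): ad − bc = (0)(0) − (-0.1318)(0.9913i) = 0.1307i ≠ 0, so the state is entangled.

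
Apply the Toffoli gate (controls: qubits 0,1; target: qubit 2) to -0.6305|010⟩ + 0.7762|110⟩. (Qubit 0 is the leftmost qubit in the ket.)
-0.6305|010⟩ + 0.7762|111⟩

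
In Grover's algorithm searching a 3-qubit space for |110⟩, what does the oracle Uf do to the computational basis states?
Uf|x⟩ = -|x⟩ if x = 110, else |x⟩ (phase flip on target)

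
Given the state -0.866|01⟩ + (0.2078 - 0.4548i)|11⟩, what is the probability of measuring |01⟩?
0.75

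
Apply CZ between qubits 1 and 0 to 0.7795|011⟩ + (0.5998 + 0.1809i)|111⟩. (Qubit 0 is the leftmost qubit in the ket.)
0.7795|011⟩ + (-0.5998 - 0.1809i)|111⟩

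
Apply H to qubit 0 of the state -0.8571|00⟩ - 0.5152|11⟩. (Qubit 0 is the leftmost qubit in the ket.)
-0.6061|00⟩ - 0.3643|01⟩ - 0.6061|10⟩ + 0.3643|11⟩

H on qubit 0 mixes each pair of kets that differ only in qubit 0: amplitudes (a, b) of (|…0…⟩, |…1…⟩) become ((a + b)/√2, (a − b)/√2). Kets absent from the input have amplitude 0.
(|00⟩, |10⟩): (a, b) = (-0.8571, 0) → (-0.6061, -0.6061)
(|01⟩, |11⟩): (a, b) = (0, -0.5152) → (-0.3643, 0.3643)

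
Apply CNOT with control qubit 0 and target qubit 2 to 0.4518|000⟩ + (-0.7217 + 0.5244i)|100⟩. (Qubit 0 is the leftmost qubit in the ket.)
0.4518|000⟩ + (-0.7217 + 0.5244i)|101⟩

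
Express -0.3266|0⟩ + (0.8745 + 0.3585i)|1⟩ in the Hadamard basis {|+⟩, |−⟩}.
(0.3874 + 0.2535i)|+⟩ + (-0.8493 - 0.2535i)|−⟩

With |ψ⟩ = α|0⟩ + β|1⟩, the Hadamard-basis coefficients are ⟨+|ψ⟩ = (α + β)/√2 and ⟨−|ψ⟩ = (α − β)/√2.
Here α = -0.3266, β = (0.8745 + 0.3585i): (α + β)/√2 = (0.3874 + 0.2535i), (α − β)/√2 = (-0.8493 - 0.2535i).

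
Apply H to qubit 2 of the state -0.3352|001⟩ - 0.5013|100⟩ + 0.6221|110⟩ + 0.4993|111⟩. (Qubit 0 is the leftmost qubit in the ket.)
-0.237|000⟩ + 0.237|001⟩ - 0.3545|100⟩ - 0.3545|101⟩ + 0.7929|110⟩ + 0.08683|111⟩

H on qubit 2 mixes each pair of kets that differ only in qubit 2: amplitudes (a, b) of (|…0…⟩, |…1…⟩) become ((a + b)/√2, (a − b)/√2). Kets absent from the input have amplitude 0.
(|000⟩, |001⟩): (a, b) = (0, -0.3352) → (-0.237, 0.237)
(|100⟩, |101⟩): (a, b) = (-0.5013, 0) → (-0.3545, -0.3545)
(|110⟩, |111⟩): (a, b) = (0.6221, 0.4993) → (0.7929, 0.08683)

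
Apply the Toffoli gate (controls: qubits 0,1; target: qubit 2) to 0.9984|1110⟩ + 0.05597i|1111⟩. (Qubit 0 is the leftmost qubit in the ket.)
0.9984|1100⟩ + 0.05597i|1101⟩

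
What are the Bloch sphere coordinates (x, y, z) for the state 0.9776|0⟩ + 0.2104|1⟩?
(0.4114, 0, 0.9114)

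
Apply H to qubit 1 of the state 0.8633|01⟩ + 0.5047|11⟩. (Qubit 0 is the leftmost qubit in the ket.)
0.6104|00⟩ - 0.6104|01⟩ + 0.3569|10⟩ - 0.3569|11⟩

H on qubit 1 mixes each pair of kets that differ only in qubit 1: amplitudes (a, b) of (|…0…⟩, |…1…⟩) become ((a + b)/√2, (a − b)/√2). Kets absent from the input have amplitude 0.
(|00⟩, |01⟩): (a, b) = (0, 0.8633) → (0.6104, -0.6104)
(|10⟩, |11⟩): (a, b) = (0, 0.5047) → (0.3569, -0.3569)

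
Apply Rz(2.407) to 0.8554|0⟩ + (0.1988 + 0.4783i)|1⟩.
(0.3072 - 0.7983i)|0⟩ + (-0.375 + 0.3573i)|1⟩

Rz(2.407) = [[e^(−iθ/2), 0], [0, e^(iθ/2)]] with e^(±iθ/2) = cos(θ/2) ± i·sin(θ/2); θ = 2.407, cos(θ/2) ≈ 0.359093, sin(θ/2) ≈ 0.933302.
With a = amp(|0⟩) = 0.8554 and b = amp(|1⟩) = (0.1988 + 0.4783i):
new amp(|0⟩) = (0.359093 - 0.933302i)·a = (0.3072 - 0.7983i)
new amp(|1⟩) = (0.359093 + 0.933302i)·b = (-0.375 + 0.3573i)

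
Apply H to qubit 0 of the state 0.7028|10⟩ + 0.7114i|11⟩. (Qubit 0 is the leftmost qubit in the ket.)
0.497|00⟩ + 0.503i|01⟩ - 0.497|10⟩ - 0.503i|11⟩

H on qubit 0 mixes each pair of kets that differ only in qubit 0: amplitudes (a, b) of (|…0…⟩, |…1…⟩) become ((a + b)/√2, (a − b)/√2). Kets absent from the input have amplitude 0.
(|00⟩, |10⟩): (a, b) = (0, 0.7028) → (0.497, -0.497)
(|01⟩, |11⟩): (a, b) = (0, 0.7114i) → (0.503i, -0.503i)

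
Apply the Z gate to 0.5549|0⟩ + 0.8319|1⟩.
0.5549|0⟩ - 0.8319|1⟩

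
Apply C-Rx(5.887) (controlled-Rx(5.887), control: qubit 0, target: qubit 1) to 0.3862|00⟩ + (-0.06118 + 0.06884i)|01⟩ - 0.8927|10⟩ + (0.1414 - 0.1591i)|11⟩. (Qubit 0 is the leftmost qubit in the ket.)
0.3862|00⟩ + (-0.06118 + 0.06884i)|01⟩ + (0.8439 - 0.02783i)|10⟩ + (-0.1386 + 0.3317i)|11⟩

C-Rx(5.887) leaves the control-|0⟩ kets |00⟩, |01⟩ unchanged and applies Rx(5.887) to qubit 1 on the control-|1⟩ pair (|10⟩, |11⟩).
Rx(5.887) = [[cos(θ/2), −i·sin(θ/2)], [−i·sin(θ/2), cos(θ/2)]]; θ = 5.887, cos(θ/2) ≈ -0.980444, sin(θ/2) ≈ 0.1968.
With a = amp(|10⟩) = -0.8927 and b = amp(|11⟩) = (0.1414 - 0.1591i):
new amp(|10⟩) = (-0.980444)·a + (-0.1968i)·b = (0.8439 - 0.02783i)
new amp(|11⟩) = (-0.1968i)·a + (-0.980444)·b = (-0.1386 + 0.3317i)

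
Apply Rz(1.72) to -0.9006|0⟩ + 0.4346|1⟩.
(-0.5876 + 0.6825i)|0⟩ + (0.2835 + 0.3294i)|1⟩

Rz(1.72) = [[e^(−iθ/2), 0], [0, e^(iθ/2)]] with e^(±iθ/2) = cos(θ/2) ± i·sin(θ/2); θ = 1.72, cos(θ/2) ≈ 0.652437, sin(θ/2) ≈ 0.757843.
With a = amp(|0⟩) = -0.9006 and b = amp(|1⟩) = 0.4346:
new amp(|0⟩) = (0.652437 - 0.757843i)·a = (-0.5876 + 0.6825i)
new amp(|1⟩) = (0.652437 + 0.757843i)·b = (0.2835 + 0.3294i)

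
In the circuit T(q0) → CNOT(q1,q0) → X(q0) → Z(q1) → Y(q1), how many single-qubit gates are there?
4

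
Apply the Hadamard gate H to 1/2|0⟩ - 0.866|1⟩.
-0.2588|0⟩ + 0.9659|1⟩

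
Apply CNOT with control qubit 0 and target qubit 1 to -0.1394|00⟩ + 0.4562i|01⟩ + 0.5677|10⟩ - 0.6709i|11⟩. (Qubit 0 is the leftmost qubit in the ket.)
-0.1394|00⟩ + 0.4562i|01⟩ - 0.6709i|10⟩ + 0.5677|11⟩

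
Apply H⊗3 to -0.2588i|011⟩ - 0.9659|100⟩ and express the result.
(-0.3415 - 0.0915i)|000⟩ + (-0.3415 + 0.0915i)|001⟩ + (-0.3415 + 0.0915i)|010⟩ + (-0.3415 - 0.0915i)|011⟩ + (0.3415 - 0.0915i)|100⟩ + (0.3415 + 0.0915i)|101⟩ + (0.3415 + 0.0915i)|110⟩ + (0.3415 - 0.0915i)|111⟩

H⊗3 gives amp(|y⟩) = (1/2√2) Σ_x (−1)^(x·y) amp(|x⟩), where x·y is the number of positions in which both x and y have a 1.
|000⟩: (-0.2588i - 0.9659)/(2√2) = (-0.3415 - 0.0915i)
|001⟩: (0.2588i - 0.9659)/(2√2) = (-0.3415 + 0.0915i)
|010⟩: (0.2588i - 0.9659)/(2√2) = (-0.3415 + 0.0915i)
|011⟩: (-0.2588i - 0.9659)/(2√2) = (-0.3415 - 0.0915i)
|100⟩: (-0.2588i + 0.9659)/(2√2) = (0.3415 - 0.0915i)
|101⟩: (0.2588i + 0.9659)/(2√2) = (0.3415 + 0.0915i)
|110⟩: (0.2588i + 0.9659)/(2√2) = (0.3415 + 0.0915i)
|111⟩: (-0.2588i + 0.9659)/(2√2) = (0.3415 - 0.0915i)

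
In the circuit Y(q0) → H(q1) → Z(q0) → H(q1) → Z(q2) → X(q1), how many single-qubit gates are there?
6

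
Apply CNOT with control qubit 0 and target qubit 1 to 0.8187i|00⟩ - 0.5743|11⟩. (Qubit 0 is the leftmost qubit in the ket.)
0.8187i|00⟩ - 0.5743|10⟩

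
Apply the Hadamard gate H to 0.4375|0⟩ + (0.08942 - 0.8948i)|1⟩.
(0.3726 - 0.6327i)|0⟩ + (0.2461 + 0.6327i)|1⟩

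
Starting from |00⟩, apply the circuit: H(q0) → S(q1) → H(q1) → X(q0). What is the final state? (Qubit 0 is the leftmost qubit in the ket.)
1/2|00⟩ + 1/2|01⟩ + 1/2|10⟩ + 1/2|11⟩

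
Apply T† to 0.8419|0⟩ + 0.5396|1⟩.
0.8419|0⟩ + (0.3816 - 0.3816i)|1⟩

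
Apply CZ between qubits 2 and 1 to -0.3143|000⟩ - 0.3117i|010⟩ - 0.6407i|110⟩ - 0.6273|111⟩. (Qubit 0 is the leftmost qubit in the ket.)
-0.3143|000⟩ - 0.3117i|010⟩ - 0.6407i|110⟩ + 0.6273|111⟩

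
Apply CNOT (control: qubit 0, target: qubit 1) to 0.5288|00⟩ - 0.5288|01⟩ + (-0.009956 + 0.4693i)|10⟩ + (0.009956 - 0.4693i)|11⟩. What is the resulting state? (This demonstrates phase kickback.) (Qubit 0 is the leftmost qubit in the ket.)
0.5288|00⟩ - 0.5288|01⟩ + (0.009956 - 0.4693i)|10⟩ + (-0.009956 + 0.4693i)|11⟩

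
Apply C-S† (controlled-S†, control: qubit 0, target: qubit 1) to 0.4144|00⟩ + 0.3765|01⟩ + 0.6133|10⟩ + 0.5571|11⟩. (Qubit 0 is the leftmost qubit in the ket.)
0.4144|00⟩ + 0.3765|01⟩ + 0.6133|10⟩ - 0.5571i|11⟩

C-S† leaves the control-|0⟩ kets |00⟩, |01⟩ unchanged and applies S† to qubit 1 on the control-|1⟩ pair (|10⟩, |11⟩).
S† = [[1, 0], [0, -i]].
With a = amp(|10⟩) = 0.6133 and b = amp(|11⟩) = 0.5571:
new amp(|10⟩) = (1)·a = 0.6133
new amp(|11⟩) = (-i)·b = -0.5571i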